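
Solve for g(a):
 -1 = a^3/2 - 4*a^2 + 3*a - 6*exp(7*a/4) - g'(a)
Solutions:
 g(a) = C1 + a^4/8 - 4*a^3/3 + 3*a^2/2 + a - 24*exp(7*a/4)/7


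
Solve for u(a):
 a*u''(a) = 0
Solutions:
 u(a) = C1 + C2*a


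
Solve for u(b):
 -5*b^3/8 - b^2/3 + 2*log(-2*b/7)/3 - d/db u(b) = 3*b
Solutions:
 u(b) = C1 - 5*b^4/32 - b^3/9 - 3*b^2/2 + 2*b*log(-b)/3 + 2*b*(-log(7) - 1 + log(2))/3


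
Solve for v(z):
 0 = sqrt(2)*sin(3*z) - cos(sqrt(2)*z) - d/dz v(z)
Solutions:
 v(z) = C1 - sqrt(2)*sin(sqrt(2)*z)/2 - sqrt(2)*cos(3*z)/3


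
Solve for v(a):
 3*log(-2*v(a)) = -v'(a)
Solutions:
 Integral(1/(log(-_y) + log(2)), (_y, v(a)))/3 = C1 - a


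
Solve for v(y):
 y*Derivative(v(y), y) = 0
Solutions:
 v(y) = C1


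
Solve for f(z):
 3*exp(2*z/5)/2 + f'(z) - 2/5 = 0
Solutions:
 f(z) = C1 + 2*z/5 - 15*exp(2*z/5)/4


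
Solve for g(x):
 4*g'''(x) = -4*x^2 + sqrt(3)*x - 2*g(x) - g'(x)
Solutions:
 g(x) = C1*exp(-3^(1/3)*x*(-(18 + sqrt(327))^(1/3) + 3^(1/3)/(18 + sqrt(327))^(1/3))/12)*sin(3^(1/6)*x*(3/(18 + sqrt(327))^(1/3) + 3^(2/3)*(18 + sqrt(327))^(1/3))/12) + C2*exp(-3^(1/3)*x*(-(18 + sqrt(327))^(1/3) + 3^(1/3)/(18 + sqrt(327))^(1/3))/12)*cos(3^(1/6)*x*(3/(18 + sqrt(327))^(1/3) + 3^(2/3)*(18 + sqrt(327))^(1/3))/12) + C3*exp(3^(1/3)*x*(-(18 + sqrt(327))^(1/3) + 3^(1/3)/(18 + sqrt(327))^(1/3))/6) - 2*x^2 + sqrt(3)*x/2 + 2*x - 1 - sqrt(3)/4


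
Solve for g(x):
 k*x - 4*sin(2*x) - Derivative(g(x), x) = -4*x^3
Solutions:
 g(x) = C1 + k*x^2/2 + x^4 + 2*cos(2*x)


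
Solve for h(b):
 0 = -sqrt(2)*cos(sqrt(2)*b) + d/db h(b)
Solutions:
 h(b) = C1 + sin(sqrt(2)*b)


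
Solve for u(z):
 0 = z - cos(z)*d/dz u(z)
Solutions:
 u(z) = C1 + Integral(z/cos(z), z)


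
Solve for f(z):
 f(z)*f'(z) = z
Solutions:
 f(z) = -sqrt(C1 + z^2)
 f(z) = sqrt(C1 + z^2)


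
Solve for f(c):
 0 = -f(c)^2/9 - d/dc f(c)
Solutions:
 f(c) = 9/(C1 + c)


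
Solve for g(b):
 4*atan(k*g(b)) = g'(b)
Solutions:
 Integral(1/atan(_y*k), (_y, g(b))) = C1 + 4*b


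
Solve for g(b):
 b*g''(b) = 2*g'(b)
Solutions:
 g(b) = C1 + C2*b^3


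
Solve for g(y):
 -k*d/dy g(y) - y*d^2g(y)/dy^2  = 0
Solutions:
 g(y) = C1 + y^(1 - re(k))*(C2*sin(log(y)*Abs(im(k))) + C3*cos(log(y)*im(k)))


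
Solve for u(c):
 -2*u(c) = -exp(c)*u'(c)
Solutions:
 u(c) = C1*exp(-2*exp(-c))


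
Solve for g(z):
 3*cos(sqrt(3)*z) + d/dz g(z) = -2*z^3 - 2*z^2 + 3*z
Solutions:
 g(z) = C1 - z^4/2 - 2*z^3/3 + 3*z^2/2 - sqrt(3)*sin(sqrt(3)*z)


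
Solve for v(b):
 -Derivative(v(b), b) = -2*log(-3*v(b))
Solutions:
 -Integral(1/(log(-_y) + log(3)), (_y, v(b)))/2 = C1 - b


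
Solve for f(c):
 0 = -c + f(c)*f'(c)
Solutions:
 f(c) = -sqrt(C1 + c^2)
 f(c) = sqrt(C1 + c^2)


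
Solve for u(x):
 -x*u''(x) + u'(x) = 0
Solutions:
 u(x) = C1 + C2*x^2


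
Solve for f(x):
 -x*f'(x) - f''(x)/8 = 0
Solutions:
 f(x) = C1 + C2*erf(2*x)


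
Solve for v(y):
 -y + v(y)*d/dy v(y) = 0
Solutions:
 v(y) = -sqrt(C1 + y^2)
 v(y) = sqrt(C1 + y^2)


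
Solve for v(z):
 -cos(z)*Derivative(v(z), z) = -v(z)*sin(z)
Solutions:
 v(z) = C1/cos(z)


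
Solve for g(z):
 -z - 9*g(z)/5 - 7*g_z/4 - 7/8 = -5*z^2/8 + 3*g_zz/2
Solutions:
 g(z) = 25*z^2/72 - 1595*z/1296 + (C1*sin(sqrt(3095)*z/60) + C2*cos(sqrt(3095)*z/60))*exp(-7*z/12) + 6145/46656


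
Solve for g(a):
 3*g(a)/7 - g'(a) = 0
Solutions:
 g(a) = C1*exp(3*a/7)


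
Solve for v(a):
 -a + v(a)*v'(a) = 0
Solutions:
 v(a) = -sqrt(C1 + a^2)
 v(a) = sqrt(C1 + a^2)


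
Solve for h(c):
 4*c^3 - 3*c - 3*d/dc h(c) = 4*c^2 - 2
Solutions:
 h(c) = C1 + c^4/3 - 4*c^3/9 - c^2/2 + 2*c/3


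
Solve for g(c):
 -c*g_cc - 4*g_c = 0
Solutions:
 g(c) = C1 + C2/c^3


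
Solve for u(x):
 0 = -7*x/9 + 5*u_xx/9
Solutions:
 u(x) = C1 + C2*x + 7*x^3/30


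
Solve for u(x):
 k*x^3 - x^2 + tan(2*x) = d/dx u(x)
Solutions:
 u(x) = C1 + k*x^4/4 - x^3/3 - log(cos(2*x))/2


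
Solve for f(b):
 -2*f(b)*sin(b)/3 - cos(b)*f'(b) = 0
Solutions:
 f(b) = C1*cos(b)^(2/3)


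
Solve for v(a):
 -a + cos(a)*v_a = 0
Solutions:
 v(a) = C1 + Integral(a/cos(a), a)


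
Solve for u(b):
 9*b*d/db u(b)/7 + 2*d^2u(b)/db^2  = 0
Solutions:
 u(b) = C1 + C2*erf(3*sqrt(7)*b/14)


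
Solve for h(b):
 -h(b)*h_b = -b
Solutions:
 h(b) = -sqrt(C1 + b^2)
 h(b) = sqrt(C1 + b^2)


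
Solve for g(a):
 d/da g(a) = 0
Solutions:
 g(a) = C1


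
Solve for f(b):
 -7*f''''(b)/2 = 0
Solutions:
 f(b) = C1 + C2*b + C3*b^2 + C4*b^3


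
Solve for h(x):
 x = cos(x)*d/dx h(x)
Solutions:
 h(x) = C1 + Integral(x/cos(x), x)


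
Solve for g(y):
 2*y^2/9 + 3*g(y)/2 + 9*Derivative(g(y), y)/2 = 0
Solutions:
 g(y) = C1*exp(-y/3) - 4*y^2/27 + 8*y/9 - 8/3


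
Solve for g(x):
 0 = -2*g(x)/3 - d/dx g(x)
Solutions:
 g(x) = C1*exp(-2*x/3)


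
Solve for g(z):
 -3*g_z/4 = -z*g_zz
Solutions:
 g(z) = C1 + C2*z^(7/4)


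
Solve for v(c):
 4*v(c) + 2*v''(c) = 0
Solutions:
 v(c) = C1*sin(sqrt(2)*c) + C2*cos(sqrt(2)*c)


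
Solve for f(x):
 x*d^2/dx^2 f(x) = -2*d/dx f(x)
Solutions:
 f(x) = C1 + C2/x


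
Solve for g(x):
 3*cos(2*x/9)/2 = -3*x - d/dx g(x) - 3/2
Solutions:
 g(x) = C1 - 3*x^2/2 - 3*x/2 - 27*sin(x/9)*cos(x/9)/2


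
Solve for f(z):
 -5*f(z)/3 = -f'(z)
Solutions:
 f(z) = C1*exp(5*z/3)


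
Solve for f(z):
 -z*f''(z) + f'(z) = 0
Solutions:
 f(z) = C1 + C2*z^2


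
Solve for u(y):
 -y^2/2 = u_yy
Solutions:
 u(y) = C1 + C2*y - y^4/24


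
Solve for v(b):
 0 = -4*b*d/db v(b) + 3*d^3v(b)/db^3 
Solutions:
 v(b) = C1 + Integral(C2*airyai(6^(2/3)*b/3) + C3*airybi(6^(2/3)*b/3), b)


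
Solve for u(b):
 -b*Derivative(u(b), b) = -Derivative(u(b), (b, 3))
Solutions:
 u(b) = C1 + Integral(C2*airyai(b) + C3*airybi(b), b)


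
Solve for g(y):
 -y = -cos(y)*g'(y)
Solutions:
 g(y) = C1 + Integral(y/cos(y), y)


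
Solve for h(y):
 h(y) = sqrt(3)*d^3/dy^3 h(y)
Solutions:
 h(y) = C3*exp(3^(5/6)*y/3) + (C1*sin(3^(1/3)*y/2) + C2*cos(3^(1/3)*y/2))*exp(-3^(5/6)*y/6)


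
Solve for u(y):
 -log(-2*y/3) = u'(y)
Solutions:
 u(y) = C1 - y*log(-y) + y*(-log(2) + 1 + log(3))


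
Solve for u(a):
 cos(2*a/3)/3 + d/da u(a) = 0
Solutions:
 u(a) = C1 - sin(2*a/3)/2


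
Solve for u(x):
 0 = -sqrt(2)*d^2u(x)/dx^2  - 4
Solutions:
 u(x) = C1 + C2*x - sqrt(2)*x^2


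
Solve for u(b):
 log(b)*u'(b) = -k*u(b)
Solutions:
 u(b) = C1*exp(-k*li(b))


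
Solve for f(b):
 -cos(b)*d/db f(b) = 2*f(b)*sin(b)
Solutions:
 f(b) = C1*cos(b)^2


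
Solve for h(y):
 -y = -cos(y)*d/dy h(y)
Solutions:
 h(y) = C1 + Integral(y/cos(y), y)


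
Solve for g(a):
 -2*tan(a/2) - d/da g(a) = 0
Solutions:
 g(a) = C1 + 4*log(cos(a/2))


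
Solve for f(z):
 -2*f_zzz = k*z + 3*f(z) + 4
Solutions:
 f(z) = C3*exp(-2^(2/3)*3^(1/3)*z/2) - k*z/3 + (C1*sin(2^(2/3)*3^(5/6)*z/4) + C2*cos(2^(2/3)*3^(5/6)*z/4))*exp(2^(2/3)*3^(1/3)*z/4) - 4/3


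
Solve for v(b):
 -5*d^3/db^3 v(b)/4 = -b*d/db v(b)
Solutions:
 v(b) = C1 + Integral(C2*airyai(10^(2/3)*b/5) + C3*airybi(10^(2/3)*b/5), b)


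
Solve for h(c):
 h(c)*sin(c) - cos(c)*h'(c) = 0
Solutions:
 h(c) = C1/cos(c)


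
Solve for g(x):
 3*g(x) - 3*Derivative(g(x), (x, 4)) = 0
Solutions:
 g(x) = C1*exp(-x) + C2*exp(x) + C3*sin(x) + C4*cos(x)


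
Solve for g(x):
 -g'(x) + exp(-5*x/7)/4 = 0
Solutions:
 g(x) = C1 - 7*exp(-5*x/7)/20


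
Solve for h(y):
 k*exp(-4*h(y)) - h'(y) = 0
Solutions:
 h(y) = log(-I*(C1 + 4*k*y)^(1/4))
 h(y) = log(I*(C1 + 4*k*y)^(1/4))
 h(y) = log(-(C1 + 4*k*y)^(1/4))
 h(y) = log(C1 + 4*k*y)/4


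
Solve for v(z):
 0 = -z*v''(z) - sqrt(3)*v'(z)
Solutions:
 v(z) = C1 + C2*z^(1 - sqrt(3))


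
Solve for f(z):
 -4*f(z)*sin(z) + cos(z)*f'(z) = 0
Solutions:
 f(z) = C1/cos(z)^4


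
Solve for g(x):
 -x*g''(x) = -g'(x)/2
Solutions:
 g(x) = C1 + C2*x^(3/2)


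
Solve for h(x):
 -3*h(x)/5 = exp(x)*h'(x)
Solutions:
 h(x) = C1*exp(3*exp(-x)/5)


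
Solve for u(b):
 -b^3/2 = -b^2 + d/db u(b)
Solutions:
 u(b) = C1 - b^4/8 + b^3/3


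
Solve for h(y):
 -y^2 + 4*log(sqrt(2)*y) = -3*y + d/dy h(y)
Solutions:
 h(y) = C1 - y^3/3 + 3*y^2/2 + 4*y*log(y) - 4*y + y*log(4)


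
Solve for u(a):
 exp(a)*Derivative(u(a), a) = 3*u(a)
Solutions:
 u(a) = C1*exp(-3*exp(-a))


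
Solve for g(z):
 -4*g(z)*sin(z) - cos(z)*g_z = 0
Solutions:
 g(z) = C1*cos(z)^4


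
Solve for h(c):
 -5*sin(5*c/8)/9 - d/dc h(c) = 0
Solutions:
 h(c) = C1 + 8*cos(5*c/8)/9


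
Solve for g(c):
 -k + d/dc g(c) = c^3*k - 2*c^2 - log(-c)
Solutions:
 g(c) = C1 + c^4*k/4 - 2*c^3/3 + c*(k + 1) - c*log(-c)


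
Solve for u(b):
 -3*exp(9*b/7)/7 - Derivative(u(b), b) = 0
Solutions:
 u(b) = C1 - exp(9*b/7)/3


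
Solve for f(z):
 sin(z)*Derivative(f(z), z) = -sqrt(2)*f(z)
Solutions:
 f(z) = C1*(cos(z) + 1)^(sqrt(2)/2)/(cos(z) - 1)^(sqrt(2)/2)


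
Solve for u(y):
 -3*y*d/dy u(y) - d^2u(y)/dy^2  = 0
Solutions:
 u(y) = C1 + C2*erf(sqrt(6)*y/2)


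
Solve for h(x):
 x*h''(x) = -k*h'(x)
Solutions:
 h(x) = C1 + x^(1 - re(k))*(C2*sin(log(x)*Abs(im(k))) + C3*cos(log(x)*im(k)))


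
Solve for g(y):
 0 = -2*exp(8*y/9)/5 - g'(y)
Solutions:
 g(y) = C1 - 9*exp(8*y/9)/20


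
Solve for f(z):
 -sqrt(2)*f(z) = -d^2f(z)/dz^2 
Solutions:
 f(z) = C1*exp(-2^(1/4)*z) + C2*exp(2^(1/4)*z)


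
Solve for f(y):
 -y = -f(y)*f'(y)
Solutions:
 f(y) = -sqrt(C1 + y^2)
 f(y) = sqrt(C1 + y^2)


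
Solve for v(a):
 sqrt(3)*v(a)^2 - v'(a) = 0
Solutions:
 v(a) = -1/(C1 + sqrt(3)*a)


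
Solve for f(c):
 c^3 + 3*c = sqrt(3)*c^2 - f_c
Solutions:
 f(c) = C1 - c^4/4 + sqrt(3)*c^3/3 - 3*c^2/2


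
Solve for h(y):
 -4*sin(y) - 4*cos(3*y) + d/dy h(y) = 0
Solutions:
 h(y) = C1 + 4*sin(3*y)/3 - 4*cos(y)


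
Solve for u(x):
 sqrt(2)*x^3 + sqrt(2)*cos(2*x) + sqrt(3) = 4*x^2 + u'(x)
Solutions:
 u(x) = C1 + sqrt(2)*x^4/4 - 4*x^3/3 + sqrt(3)*x + sqrt(2)*sin(2*x)/2


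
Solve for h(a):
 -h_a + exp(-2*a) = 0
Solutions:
 h(a) = C1 - exp(-2*a)/2


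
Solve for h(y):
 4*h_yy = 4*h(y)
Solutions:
 h(y) = C1*exp(-y) + C2*exp(y)


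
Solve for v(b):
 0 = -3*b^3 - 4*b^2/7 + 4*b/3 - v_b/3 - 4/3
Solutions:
 v(b) = C1 - 9*b^4/4 - 4*b^3/7 + 2*b^2 - 4*b


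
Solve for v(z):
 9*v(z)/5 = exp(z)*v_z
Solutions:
 v(z) = C1*exp(-9*exp(-z)/5)


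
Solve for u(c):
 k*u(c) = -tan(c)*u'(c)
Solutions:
 u(c) = C1*exp(-k*log(sin(c)))


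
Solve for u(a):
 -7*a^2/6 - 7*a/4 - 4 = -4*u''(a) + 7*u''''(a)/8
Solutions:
 u(a) = C1 + C2*a + C3*exp(-4*sqrt(14)*a/7) + C4*exp(4*sqrt(14)*a/7) + 7*a^4/288 + 7*a^3/96 + 433*a^2/768


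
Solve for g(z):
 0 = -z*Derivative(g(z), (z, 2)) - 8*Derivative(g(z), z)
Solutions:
 g(z) = C1 + C2/z^7


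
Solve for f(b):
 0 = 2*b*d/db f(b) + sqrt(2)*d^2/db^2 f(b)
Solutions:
 f(b) = C1 + C2*erf(2^(3/4)*b/2)


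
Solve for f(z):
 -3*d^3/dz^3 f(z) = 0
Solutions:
 f(z) = C1 + C2*z + C3*z^2


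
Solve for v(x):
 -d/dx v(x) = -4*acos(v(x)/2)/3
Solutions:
 Integral(1/acos(_y/2), (_y, v(x))) = C1 + 4*x/3


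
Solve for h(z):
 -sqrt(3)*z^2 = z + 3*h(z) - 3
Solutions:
 h(z) = -sqrt(3)*z^2/3 - z/3 + 1


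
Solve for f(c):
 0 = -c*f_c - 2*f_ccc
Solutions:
 f(c) = C1 + Integral(C2*airyai(-2^(2/3)*c/2) + C3*airybi(-2^(2/3)*c/2), c)


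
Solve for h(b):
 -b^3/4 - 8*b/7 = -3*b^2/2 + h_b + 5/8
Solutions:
 h(b) = C1 - b^4/16 + b^3/2 - 4*b^2/7 - 5*b/8


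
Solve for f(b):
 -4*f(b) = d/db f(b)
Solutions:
 f(b) = C1*exp(-4*b)


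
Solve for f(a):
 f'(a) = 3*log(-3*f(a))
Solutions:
 -Integral(1/(log(-_y) + log(3)), (_y, f(a)))/3 = C1 - a


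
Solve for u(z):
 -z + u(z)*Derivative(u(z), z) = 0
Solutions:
 u(z) = -sqrt(C1 + z^2)
 u(z) = sqrt(C1 + z^2)


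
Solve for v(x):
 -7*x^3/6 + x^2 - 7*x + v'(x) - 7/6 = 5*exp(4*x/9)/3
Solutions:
 v(x) = C1 + 7*x^4/24 - x^3/3 + 7*x^2/2 + 7*x/6 + 15*exp(4*x/9)/4


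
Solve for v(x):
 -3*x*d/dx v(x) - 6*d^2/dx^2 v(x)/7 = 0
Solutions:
 v(x) = C1 + C2*erf(sqrt(7)*x/2)


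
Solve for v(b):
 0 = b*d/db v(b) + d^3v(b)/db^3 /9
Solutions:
 v(b) = C1 + Integral(C2*airyai(-3^(2/3)*b) + C3*airybi(-3^(2/3)*b), b)


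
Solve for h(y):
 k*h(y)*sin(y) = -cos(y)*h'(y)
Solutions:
 h(y) = C1*exp(k*log(cos(y)))


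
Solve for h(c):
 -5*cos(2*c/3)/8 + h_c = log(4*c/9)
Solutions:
 h(c) = C1 + c*log(c) - 2*c*log(3) - c + 2*c*log(2) + 15*sin(2*c/3)/16


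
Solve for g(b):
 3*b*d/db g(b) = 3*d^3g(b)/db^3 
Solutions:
 g(b) = C1 + Integral(C2*airyai(b) + C3*airybi(b), b)


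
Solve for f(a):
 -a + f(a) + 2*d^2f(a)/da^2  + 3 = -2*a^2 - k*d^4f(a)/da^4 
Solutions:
 f(a) = C1*exp(-a*sqrt((-sqrt(1 - k) - 1)/k)) + C2*exp(a*sqrt((-sqrt(1 - k) - 1)/k)) + C3*exp(-a*sqrt((sqrt(1 - k) - 1)/k)) + C4*exp(a*sqrt((sqrt(1 - k) - 1)/k)) - 2*a^2 + a + 5


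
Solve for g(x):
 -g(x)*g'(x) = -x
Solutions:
 g(x) = -sqrt(C1 + x^2)
 g(x) = sqrt(C1 + x^2)


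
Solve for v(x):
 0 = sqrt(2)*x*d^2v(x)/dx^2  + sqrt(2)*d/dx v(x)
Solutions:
 v(x) = C1 + C2*log(x)


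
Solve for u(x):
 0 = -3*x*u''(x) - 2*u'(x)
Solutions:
 u(x) = C1 + C2*x^(1/3)


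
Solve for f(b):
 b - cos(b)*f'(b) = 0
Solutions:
 f(b) = C1 + Integral(b/cos(b), b)


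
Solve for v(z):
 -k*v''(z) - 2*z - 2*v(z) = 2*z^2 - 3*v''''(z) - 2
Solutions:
 v(z) = C1*exp(-sqrt(6)*z*sqrt(k - sqrt(k^2 + 24))/6) + C2*exp(sqrt(6)*z*sqrt(k - sqrt(k^2 + 24))/6) + C3*exp(-sqrt(6)*z*sqrt(k + sqrt(k^2 + 24))/6) + C4*exp(sqrt(6)*z*sqrt(k + sqrt(k^2 + 24))/6) + k - z^2 - z + 1


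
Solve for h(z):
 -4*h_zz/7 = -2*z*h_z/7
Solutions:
 h(z) = C1 + C2*erfi(z/2)


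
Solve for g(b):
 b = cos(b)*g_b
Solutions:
 g(b) = C1 + Integral(b/cos(b), b)


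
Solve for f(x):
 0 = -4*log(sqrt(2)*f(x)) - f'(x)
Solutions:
 Integral(1/(2*log(_y) + log(2)), (_y, f(x)))/2 = C1 - x


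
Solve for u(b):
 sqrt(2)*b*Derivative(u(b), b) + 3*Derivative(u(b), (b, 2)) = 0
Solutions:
 u(b) = C1 + C2*erf(2^(3/4)*sqrt(3)*b/6)


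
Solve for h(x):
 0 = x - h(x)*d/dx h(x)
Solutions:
 h(x) = -sqrt(C1 + x^2)
 h(x) = sqrt(C1 + x^2)


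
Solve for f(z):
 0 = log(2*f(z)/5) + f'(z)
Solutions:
 Integral(1/(log(_y) - log(5) + log(2)), (_y, f(z))) = C1 - z


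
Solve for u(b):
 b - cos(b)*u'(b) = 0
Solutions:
 u(b) = C1 + Integral(b/cos(b), b)


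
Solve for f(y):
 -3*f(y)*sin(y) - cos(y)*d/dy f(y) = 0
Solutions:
 f(y) = C1*cos(y)^3


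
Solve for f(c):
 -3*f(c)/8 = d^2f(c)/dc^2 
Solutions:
 f(c) = C1*sin(sqrt(6)*c/4) + C2*cos(sqrt(6)*c/4)


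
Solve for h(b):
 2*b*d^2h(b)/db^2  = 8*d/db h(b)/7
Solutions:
 h(b) = C1 + C2*b^(11/7)


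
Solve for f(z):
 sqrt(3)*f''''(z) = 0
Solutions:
 f(z) = C1 + C2*z + C3*z^2 + C4*z^3


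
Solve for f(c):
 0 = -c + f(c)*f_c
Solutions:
 f(c) = -sqrt(C1 + c^2)
 f(c) = sqrt(C1 + c^2)


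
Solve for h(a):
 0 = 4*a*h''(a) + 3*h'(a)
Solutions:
 h(a) = C1 + C2*a^(1/4)


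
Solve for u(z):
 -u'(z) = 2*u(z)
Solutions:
 u(z) = C1*exp(-2*z)


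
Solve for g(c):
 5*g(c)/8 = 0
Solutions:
 g(c) = 0


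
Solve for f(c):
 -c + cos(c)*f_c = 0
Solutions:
 f(c) = C1 + Integral(c/cos(c), c)


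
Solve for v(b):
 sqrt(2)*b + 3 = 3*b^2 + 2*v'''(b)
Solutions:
 v(b) = C1 + C2*b + C3*b^2 - b^5/40 + sqrt(2)*b^4/48 + b^3/4


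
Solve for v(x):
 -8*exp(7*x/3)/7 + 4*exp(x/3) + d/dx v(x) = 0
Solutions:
 v(x) = C1 + 24*exp(7*x/3)/49 - 12*exp(x/3)


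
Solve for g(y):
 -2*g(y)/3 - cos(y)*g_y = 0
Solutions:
 g(y) = C1*(sin(y) - 1)^(1/3)/(sin(y) + 1)^(1/3)


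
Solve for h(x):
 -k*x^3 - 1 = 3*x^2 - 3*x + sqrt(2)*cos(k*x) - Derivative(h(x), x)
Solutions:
 h(x) = C1 + k*x^4/4 + x^3 - 3*x^2/2 + x + sqrt(2)*sin(k*x)/k


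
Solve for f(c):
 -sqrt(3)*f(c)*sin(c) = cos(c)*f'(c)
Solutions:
 f(c) = C1*cos(c)^(sqrt(3))


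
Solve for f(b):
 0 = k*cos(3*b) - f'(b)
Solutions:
 f(b) = C1 + k*sin(3*b)/3


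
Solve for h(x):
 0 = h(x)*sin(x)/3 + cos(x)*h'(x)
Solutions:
 h(x) = C1*cos(x)^(1/3)


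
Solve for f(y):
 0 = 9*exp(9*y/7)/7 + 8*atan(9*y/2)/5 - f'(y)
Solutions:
 f(y) = C1 + 8*y*atan(9*y/2)/5 + exp(9*y/7) - 8*log(81*y^2 + 4)/45


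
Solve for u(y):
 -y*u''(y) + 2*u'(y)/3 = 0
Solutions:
 u(y) = C1 + C2*y^(5/3)


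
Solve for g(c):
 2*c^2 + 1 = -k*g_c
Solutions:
 g(c) = C1 - 2*c^3/(3*k) - c/k


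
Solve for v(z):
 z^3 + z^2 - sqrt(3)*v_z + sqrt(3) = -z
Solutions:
 v(z) = C1 + sqrt(3)*z^4/12 + sqrt(3)*z^3/9 + sqrt(3)*z^2/6 + z


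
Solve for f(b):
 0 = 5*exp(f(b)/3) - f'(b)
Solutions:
 f(b) = 3*log(-1/(C1 + 5*b)) + 3*log(3)


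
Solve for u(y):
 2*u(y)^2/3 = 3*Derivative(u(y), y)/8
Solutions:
 u(y) = -9/(C1 + 16*y)


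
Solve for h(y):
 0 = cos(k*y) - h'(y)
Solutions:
 h(y) = C1 + sin(k*y)/k


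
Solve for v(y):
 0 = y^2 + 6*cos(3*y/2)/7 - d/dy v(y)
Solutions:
 v(y) = C1 + y^3/3 + 4*sin(3*y/2)/7


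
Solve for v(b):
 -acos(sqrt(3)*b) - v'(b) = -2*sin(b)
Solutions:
 v(b) = C1 - b*acos(sqrt(3)*b) + sqrt(3)*sqrt(1 - 3*b^2)/3 - 2*cos(b)


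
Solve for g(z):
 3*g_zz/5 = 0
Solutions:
 g(z) = C1 + C2*z


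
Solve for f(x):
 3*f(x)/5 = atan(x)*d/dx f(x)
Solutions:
 f(x) = C1*exp(3*Integral(1/atan(x), x)/5)


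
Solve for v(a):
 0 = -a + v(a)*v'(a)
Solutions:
 v(a) = -sqrt(C1 + a^2)
 v(a) = sqrt(C1 + a^2)


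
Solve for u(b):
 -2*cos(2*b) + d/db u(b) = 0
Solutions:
 u(b) = C1 + sin(2*b)


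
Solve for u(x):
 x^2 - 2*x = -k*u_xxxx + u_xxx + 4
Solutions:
 u(x) = C1 + C2*x + C3*x^2 + C4*exp(x/k) + x^5/60 + x^4*(k - 1)/12 + x^3*(k^2 - k - 2)/3


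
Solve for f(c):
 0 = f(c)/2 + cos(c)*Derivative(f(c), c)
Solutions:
 f(c) = C1*(sin(c) - 1)^(1/4)/(sin(c) + 1)^(1/4)


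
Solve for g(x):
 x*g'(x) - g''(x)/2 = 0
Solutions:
 g(x) = C1 + C2*erfi(x)


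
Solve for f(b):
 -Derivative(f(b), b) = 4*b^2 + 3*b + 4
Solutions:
 f(b) = C1 - 4*b^3/3 - 3*b^2/2 - 4*b


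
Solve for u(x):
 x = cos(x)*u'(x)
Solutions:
 u(x) = C1 + Integral(x/cos(x), x)


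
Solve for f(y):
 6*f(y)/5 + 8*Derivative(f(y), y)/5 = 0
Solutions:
 f(y) = C1*exp(-3*y/4)


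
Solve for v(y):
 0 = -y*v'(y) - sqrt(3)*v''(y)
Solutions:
 v(y) = C1 + C2*erf(sqrt(2)*3^(3/4)*y/6)


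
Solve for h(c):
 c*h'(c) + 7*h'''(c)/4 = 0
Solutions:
 h(c) = C1 + Integral(C2*airyai(-14^(2/3)*c/7) + C3*airybi(-14^(2/3)*c/7), c)


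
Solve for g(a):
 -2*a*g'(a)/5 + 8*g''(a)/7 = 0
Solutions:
 g(a) = C1 + C2*erfi(sqrt(70)*a/20)


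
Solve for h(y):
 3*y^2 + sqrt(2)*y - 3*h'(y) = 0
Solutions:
 h(y) = C1 + y^3/3 + sqrt(2)*y^2/6


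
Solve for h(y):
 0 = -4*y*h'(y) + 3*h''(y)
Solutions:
 h(y) = C1 + C2*erfi(sqrt(6)*y/3)


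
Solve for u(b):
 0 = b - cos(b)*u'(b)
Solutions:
 u(b) = C1 + Integral(b/cos(b), b)


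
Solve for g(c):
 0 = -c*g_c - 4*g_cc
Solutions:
 g(c) = C1 + C2*erf(sqrt(2)*c/4)


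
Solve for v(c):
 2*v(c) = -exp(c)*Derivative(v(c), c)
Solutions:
 v(c) = C1*exp(2*exp(-c))


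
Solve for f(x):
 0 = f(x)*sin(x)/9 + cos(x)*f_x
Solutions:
 f(x) = C1*cos(x)^(1/9)


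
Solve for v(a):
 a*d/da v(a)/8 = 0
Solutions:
 v(a) = C1


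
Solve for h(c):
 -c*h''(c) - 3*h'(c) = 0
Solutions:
 h(c) = C1 + C2/c^2


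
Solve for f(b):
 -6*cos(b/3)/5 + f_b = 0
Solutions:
 f(b) = C1 + 18*sin(b/3)/5


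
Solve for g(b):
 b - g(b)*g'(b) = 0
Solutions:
 g(b) = -sqrt(C1 + b^2)
 g(b) = sqrt(C1 + b^2)


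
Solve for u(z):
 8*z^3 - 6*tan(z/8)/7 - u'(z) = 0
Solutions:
 u(z) = C1 + 2*z^4 + 48*log(cos(z/8))/7


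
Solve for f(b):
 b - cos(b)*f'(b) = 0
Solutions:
 f(b) = C1 + Integral(b/cos(b), b)


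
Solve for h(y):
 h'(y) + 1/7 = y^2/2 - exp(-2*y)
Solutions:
 h(y) = C1 + y^3/6 - y/7 + exp(-2*y)/2


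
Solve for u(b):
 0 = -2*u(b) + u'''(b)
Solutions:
 u(b) = C3*exp(2^(1/3)*b) + (C1*sin(2^(1/3)*sqrt(3)*b/2) + C2*cos(2^(1/3)*sqrt(3)*b/2))*exp(-2^(1/3)*b/2)


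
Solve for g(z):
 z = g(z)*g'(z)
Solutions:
 g(z) = -sqrt(C1 + z^2)
 g(z) = sqrt(C1 + z^2)


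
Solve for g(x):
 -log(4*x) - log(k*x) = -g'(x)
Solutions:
 g(x) = C1 + x*(log(k) - 2 + 2*log(2)) + 2*x*log(x)


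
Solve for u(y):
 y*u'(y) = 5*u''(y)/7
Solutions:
 u(y) = C1 + C2*erfi(sqrt(70)*y/10)


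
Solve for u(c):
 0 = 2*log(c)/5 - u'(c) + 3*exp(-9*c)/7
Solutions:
 u(c) = C1 + 2*c*log(c)/5 - 2*c/5 - exp(-9*c)/21


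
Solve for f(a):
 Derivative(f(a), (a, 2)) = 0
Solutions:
 f(a) = C1 + C2*a


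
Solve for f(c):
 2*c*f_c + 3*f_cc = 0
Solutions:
 f(c) = C1 + C2*erf(sqrt(3)*c/3)


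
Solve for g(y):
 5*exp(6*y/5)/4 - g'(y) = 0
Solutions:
 g(y) = C1 + 25*exp(6*y/5)/24


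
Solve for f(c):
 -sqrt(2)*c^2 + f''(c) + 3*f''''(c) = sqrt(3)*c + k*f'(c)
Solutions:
 f(c) = C1 + C2*exp(2^(1/3)*c*(-2^(1/3)*(-9*k + sqrt(81*k^2 + 4))^(1/3) + 2/(-9*k + sqrt(81*k^2 + 4))^(1/3))/6) + C3*exp(2^(1/3)*c*(2^(1/3)*(-9*k + sqrt(81*k^2 + 4))^(1/3) - 2^(1/3)*sqrt(3)*I*(-9*k + sqrt(81*k^2 + 4))^(1/3) + 8/((-1 + sqrt(3)*I)*(-9*k + sqrt(81*k^2 + 4))^(1/3)))/12) + C4*exp(2^(1/3)*c*(2^(1/3)*(-9*k + sqrt(81*k^2 + 4))^(1/3) + 2^(1/3)*sqrt(3)*I*(-9*k + sqrt(81*k^2 + 4))^(1/3) - 8/((1 + sqrt(3)*I)*(-9*k + sqrt(81*k^2 + 4))^(1/3)))/12) - sqrt(2)*c^3/(3*k) - sqrt(3)*c^2/(2*k) - sqrt(2)*c^2/k^2 - sqrt(3)*c/k^2 - 2*sqrt(2)*c/k^3


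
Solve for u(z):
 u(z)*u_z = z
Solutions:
 u(z) = -sqrt(C1 + z^2)
 u(z) = sqrt(C1 + z^2)


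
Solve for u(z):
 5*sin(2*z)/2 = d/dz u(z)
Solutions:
 u(z) = C1 - 5*cos(2*z)/4


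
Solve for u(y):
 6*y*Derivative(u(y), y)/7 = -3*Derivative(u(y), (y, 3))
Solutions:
 u(y) = C1 + Integral(C2*airyai(-2^(1/3)*7^(2/3)*y/7) + C3*airybi(-2^(1/3)*7^(2/3)*y/7), y)


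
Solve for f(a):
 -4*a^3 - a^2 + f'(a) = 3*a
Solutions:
 f(a) = C1 + a^4 + a^3/3 + 3*a^2/2


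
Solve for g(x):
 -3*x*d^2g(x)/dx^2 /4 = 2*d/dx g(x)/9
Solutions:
 g(x) = C1 + C2*x^(19/27)


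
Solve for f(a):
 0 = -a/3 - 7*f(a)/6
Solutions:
 f(a) = -2*a/7


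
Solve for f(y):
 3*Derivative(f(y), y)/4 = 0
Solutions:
 f(y) = C1


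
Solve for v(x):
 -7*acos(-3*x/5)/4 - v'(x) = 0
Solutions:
 v(x) = C1 - 7*x*acos(-3*x/5)/4 - 7*sqrt(25 - 9*x^2)/12


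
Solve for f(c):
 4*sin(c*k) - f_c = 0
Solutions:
 f(c) = C1 - 4*cos(c*k)/k


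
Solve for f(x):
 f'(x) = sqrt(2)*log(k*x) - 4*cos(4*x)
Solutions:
 f(x) = C1 + sqrt(2)*x*(log(k*x) - 1) - sin(4*x)


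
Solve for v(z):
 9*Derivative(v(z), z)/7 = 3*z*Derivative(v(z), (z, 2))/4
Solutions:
 v(z) = C1 + C2*z^(19/7)


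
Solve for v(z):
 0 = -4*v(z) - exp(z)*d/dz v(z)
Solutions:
 v(z) = C1*exp(4*exp(-z))


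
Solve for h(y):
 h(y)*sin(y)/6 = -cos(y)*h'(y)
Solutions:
 h(y) = C1*cos(y)^(1/6)


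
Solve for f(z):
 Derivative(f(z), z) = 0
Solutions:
 f(z) = C1


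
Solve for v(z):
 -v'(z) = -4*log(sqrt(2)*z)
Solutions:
 v(z) = C1 + 4*z*log(z) - 4*z + z*log(4)


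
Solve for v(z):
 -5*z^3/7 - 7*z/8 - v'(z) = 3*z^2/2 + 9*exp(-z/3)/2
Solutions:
 v(z) = C1 - 5*z^4/28 - z^3/2 - 7*z^2/16 + 27*exp(-z/3)/2


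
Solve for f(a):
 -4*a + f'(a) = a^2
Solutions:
 f(a) = C1 + a^3/3 + 2*a^2


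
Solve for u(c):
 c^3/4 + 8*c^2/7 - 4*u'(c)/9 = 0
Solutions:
 u(c) = C1 + 9*c^4/64 + 6*c^3/7


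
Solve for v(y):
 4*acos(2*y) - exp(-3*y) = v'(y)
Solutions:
 v(y) = C1 + 4*y*acos(2*y) - 2*sqrt(1 - 4*y^2) + exp(-3*y)/3


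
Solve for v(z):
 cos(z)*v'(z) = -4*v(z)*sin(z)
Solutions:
 v(z) = C1*cos(z)^4


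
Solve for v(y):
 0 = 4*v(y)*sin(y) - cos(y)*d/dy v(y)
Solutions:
 v(y) = C1/cos(y)^4


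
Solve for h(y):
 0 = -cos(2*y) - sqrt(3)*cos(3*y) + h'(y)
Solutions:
 h(y) = C1 + sin(2*y)/2 + sqrt(3)*sin(3*y)/3


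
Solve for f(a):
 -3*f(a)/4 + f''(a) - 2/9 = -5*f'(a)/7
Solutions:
 f(a) = C1*exp(a*(-5 + 2*sqrt(43))/14) + C2*exp(-a*(5 + 2*sqrt(43))/14) - 8/27


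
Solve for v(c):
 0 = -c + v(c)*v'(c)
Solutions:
 v(c) = -sqrt(C1 + c^2)
 v(c) = sqrt(C1 + c^2)


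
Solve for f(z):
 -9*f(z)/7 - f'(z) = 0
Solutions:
 f(z) = C1*exp(-9*z/7)


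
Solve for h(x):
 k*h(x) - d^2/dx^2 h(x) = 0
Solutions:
 h(x) = C1*exp(-sqrt(k)*x) + C2*exp(sqrt(k)*x)


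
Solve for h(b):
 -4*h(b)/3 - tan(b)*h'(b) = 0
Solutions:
 h(b) = C1/sin(b)^(4/3)


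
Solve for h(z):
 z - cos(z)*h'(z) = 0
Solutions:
 h(z) = C1 + Integral(z/cos(z), z)


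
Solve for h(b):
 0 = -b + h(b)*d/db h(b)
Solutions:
 h(b) = -sqrt(C1 + b^2)
 h(b) = sqrt(C1 + b^2)


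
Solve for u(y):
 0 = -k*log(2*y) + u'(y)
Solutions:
 u(y) = C1 + k*y*log(y) - k*y + k*y*log(2)


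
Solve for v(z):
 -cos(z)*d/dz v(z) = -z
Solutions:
 v(z) = C1 + Integral(z/cos(z), z)


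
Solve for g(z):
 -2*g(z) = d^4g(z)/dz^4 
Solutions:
 g(z) = (C1*sin(2^(3/4)*z/2) + C2*cos(2^(3/4)*z/2))*exp(-2^(3/4)*z/2) + (C3*sin(2^(3/4)*z/2) + C4*cos(2^(3/4)*z/2))*exp(2^(3/4)*z/2)


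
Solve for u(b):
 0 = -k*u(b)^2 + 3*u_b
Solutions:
 u(b) = -3/(C1 + b*k)


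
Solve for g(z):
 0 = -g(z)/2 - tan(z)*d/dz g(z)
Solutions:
 g(z) = C1/sqrt(sin(z))


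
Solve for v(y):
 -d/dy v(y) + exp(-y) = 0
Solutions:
 v(y) = C1 - exp(-y)


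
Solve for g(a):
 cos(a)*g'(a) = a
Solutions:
 g(a) = C1 + Integral(a/cos(a), a)


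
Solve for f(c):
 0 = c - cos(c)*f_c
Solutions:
 f(c) = C1 + Integral(c/cos(c), c)


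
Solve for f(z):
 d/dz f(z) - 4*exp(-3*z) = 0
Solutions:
 f(z) = C1 - 4*exp(-3*z)/3


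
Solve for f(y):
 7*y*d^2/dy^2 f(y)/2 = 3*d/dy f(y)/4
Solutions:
 f(y) = C1 + C2*y^(17/14)


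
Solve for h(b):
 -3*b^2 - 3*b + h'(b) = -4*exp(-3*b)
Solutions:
 h(b) = C1 + b^3 + 3*b^2/2 + 4*exp(-3*b)/3


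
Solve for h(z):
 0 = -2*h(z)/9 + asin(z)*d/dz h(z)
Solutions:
 h(z) = C1*exp(2*Integral(1/asin(z), z)/9)


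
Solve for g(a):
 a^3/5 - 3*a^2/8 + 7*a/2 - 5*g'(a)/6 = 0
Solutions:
 g(a) = C1 + 3*a^4/50 - 3*a^3/20 + 21*a^2/10


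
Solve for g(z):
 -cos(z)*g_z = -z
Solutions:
 g(z) = C1 + Integral(z/cos(z), z)


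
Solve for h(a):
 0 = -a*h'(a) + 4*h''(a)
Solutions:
 h(a) = C1 + C2*erfi(sqrt(2)*a/4)


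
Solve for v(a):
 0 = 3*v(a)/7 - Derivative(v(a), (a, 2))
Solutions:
 v(a) = C1*exp(-sqrt(21)*a/7) + C2*exp(sqrt(21)*a/7)


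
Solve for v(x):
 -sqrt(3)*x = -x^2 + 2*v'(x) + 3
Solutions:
 v(x) = C1 + x^3/6 - sqrt(3)*x^2/4 - 3*x/2


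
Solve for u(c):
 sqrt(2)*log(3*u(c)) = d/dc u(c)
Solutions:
 -sqrt(2)*Integral(1/(log(_y) + log(3)), (_y, u(c)))/2 = C1 - c


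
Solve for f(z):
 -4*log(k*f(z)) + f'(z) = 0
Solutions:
 li(k*f(z))/k = C1 + 4*z


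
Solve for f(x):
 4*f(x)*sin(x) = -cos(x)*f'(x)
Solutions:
 f(x) = C1*cos(x)^4


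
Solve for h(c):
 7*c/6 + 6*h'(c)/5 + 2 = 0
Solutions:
 h(c) = C1 - 35*c^2/72 - 5*c/3


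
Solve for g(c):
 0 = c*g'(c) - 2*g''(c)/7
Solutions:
 g(c) = C1 + C2*erfi(sqrt(7)*c/2)


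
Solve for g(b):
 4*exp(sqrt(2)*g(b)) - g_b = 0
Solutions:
 g(b) = sqrt(2)*(2*log(-1/(C1 + 4*b)) - log(2))/4


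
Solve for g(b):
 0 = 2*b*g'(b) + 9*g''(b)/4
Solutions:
 g(b) = C1 + C2*erf(2*b/3)


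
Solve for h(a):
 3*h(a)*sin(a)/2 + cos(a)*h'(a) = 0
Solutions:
 h(a) = C1*cos(a)^(3/2)


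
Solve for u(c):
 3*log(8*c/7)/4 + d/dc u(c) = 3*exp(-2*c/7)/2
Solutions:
 u(c) = C1 - 3*c*log(c)/4 + 3*c*(-3*log(2) + 1 + log(7))/4 - 21*exp(-2*c/7)/4


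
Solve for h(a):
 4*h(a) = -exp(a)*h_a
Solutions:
 h(a) = C1*exp(4*exp(-a))


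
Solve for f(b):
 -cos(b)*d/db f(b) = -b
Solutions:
 f(b) = C1 + Integral(b/cos(b), b)


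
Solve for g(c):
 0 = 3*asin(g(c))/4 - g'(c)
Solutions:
 Integral(1/asin(_y), (_y, g(c))) = C1 + 3*c/4


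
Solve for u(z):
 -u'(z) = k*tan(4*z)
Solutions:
 u(z) = C1 + k*log(cos(4*z))/4


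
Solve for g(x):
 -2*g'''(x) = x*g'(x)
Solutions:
 g(x) = C1 + Integral(C2*airyai(-2^(2/3)*x/2) + C3*airybi(-2^(2/3)*x/2), x)


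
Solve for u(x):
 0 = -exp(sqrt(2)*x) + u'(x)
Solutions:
 u(x) = C1 + sqrt(2)*exp(sqrt(2)*x)/2


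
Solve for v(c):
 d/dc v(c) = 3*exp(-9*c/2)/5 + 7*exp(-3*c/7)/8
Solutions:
 v(c) = C1 - 2*exp(-9*c/2)/15 - 49*exp(-3*c/7)/24


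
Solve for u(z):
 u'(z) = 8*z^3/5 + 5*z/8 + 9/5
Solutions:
 u(z) = C1 + 2*z^4/5 + 5*z^2/16 + 9*z/5


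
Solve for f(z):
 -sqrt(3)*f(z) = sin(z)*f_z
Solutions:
 f(z) = C1*(cos(z) + 1)^(sqrt(3)/2)/(cos(z) - 1)^(sqrt(3)/2)


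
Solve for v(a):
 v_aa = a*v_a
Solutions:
 v(a) = C1 + C2*erfi(sqrt(2)*a/2)


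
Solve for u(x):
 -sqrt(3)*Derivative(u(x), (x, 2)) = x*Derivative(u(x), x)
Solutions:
 u(x) = C1 + C2*erf(sqrt(2)*3^(3/4)*x/6)


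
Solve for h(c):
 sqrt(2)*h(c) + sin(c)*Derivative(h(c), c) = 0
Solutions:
 h(c) = C1*(cos(c) + 1)^(sqrt(2)/2)/(cos(c) - 1)^(sqrt(2)/2)


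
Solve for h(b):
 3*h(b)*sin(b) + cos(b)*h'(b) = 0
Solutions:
 h(b) = C1*cos(b)^3


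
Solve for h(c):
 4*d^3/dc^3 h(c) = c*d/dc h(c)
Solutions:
 h(c) = C1 + Integral(C2*airyai(2^(1/3)*c/2) + C3*airybi(2^(1/3)*c/2), c)


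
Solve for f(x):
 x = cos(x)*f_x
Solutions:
 f(x) = C1 + Integral(x/cos(x), x)


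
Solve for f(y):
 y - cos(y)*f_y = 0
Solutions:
 f(y) = C1 + Integral(y/cos(y), y)


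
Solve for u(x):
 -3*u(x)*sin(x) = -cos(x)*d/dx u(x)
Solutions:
 u(x) = C1/cos(x)^3


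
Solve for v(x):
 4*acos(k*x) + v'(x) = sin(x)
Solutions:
 v(x) = C1 - 4*Piecewise((x*acos(k*x) - sqrt(-k^2*x^2 + 1)/k, Ne(k, 0)), (pi*x/2, True)) - cos(x)


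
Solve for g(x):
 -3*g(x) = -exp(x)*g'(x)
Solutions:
 g(x) = C1*exp(-3*exp(-x))


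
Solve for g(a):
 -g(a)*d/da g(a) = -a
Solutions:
 g(a) = -sqrt(C1 + a^2)
 g(a) = sqrt(C1 + a^2)


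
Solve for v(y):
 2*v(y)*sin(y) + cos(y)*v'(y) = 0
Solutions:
 v(y) = C1*cos(y)^2


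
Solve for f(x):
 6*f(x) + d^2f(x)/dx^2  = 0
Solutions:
 f(x) = C1*sin(sqrt(6)*x) + C2*cos(sqrt(6)*x)


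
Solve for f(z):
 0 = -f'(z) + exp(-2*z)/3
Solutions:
 f(z) = C1 - exp(-2*z)/6


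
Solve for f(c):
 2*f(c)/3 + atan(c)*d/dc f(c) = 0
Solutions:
 f(c) = C1*exp(-2*Integral(1/atan(c), c)/3)


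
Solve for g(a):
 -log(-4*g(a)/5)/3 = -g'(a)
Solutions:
 -3*Integral(1/(log(-_y) - log(5) + 2*log(2)), (_y, g(a))) = C1 - a


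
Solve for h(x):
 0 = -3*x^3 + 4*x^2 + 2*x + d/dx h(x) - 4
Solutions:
 h(x) = C1 + 3*x^4/4 - 4*x^3/3 - x^2 + 4*x


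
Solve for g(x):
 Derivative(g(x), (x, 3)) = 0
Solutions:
 g(x) = C1 + C2*x + C3*x^2


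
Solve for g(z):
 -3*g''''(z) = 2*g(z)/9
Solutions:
 g(z) = (C1*sin(2^(3/4)*3^(1/4)*z/6) + C2*cos(2^(3/4)*3^(1/4)*z/6))*exp(-2^(3/4)*3^(1/4)*z/6) + (C3*sin(2^(3/4)*3^(1/4)*z/6) + C4*cos(2^(3/4)*3^(1/4)*z/6))*exp(2^(3/4)*3^(1/4)*z/6)


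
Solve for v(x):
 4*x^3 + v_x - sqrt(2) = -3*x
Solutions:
 v(x) = C1 - x^4 - 3*x^2/2 + sqrt(2)*x


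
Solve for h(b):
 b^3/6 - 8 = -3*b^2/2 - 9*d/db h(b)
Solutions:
 h(b) = C1 - b^4/216 - b^3/18 + 8*b/9


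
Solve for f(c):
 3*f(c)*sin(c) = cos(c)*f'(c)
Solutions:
 f(c) = C1/cos(c)^3


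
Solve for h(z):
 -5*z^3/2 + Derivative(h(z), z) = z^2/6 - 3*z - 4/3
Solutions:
 h(z) = C1 + 5*z^4/8 + z^3/18 - 3*z^2/2 - 4*z/3


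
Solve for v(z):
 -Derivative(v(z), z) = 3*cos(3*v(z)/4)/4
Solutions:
 3*z/4 - 2*log(sin(3*v(z)/4) - 1)/3 + 2*log(sin(3*v(z)/4) + 1)/3 = C1


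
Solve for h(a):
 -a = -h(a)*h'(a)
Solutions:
 h(a) = -sqrt(C1 + a^2)
 h(a) = sqrt(C1 + a^2)


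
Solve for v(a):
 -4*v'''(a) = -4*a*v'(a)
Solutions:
 v(a) = C1 + Integral(C2*airyai(a) + C3*airybi(a), a)


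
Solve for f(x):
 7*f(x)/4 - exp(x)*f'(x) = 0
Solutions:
 f(x) = C1*exp(-7*exp(-x)/4)


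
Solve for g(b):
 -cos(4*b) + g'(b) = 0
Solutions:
 g(b) = C1 + sin(4*b)/4


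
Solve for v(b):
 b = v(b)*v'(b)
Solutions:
 v(b) = -sqrt(C1 + b^2)
 v(b) = sqrt(C1 + b^2)


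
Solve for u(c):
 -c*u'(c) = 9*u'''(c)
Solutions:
 u(c) = C1 + Integral(C2*airyai(-3^(1/3)*c/3) + C3*airybi(-3^(1/3)*c/3), c)


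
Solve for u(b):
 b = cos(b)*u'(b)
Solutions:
 u(b) = C1 + Integral(b/cos(b), b)


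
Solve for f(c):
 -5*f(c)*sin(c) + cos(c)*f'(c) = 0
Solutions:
 f(c) = C1/cos(c)^5


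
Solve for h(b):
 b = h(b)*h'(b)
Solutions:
 h(b) = -sqrt(C1 + b^2)
 h(b) = sqrt(C1 + b^2)


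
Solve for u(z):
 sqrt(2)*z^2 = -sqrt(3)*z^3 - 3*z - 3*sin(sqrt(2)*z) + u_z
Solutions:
 u(z) = C1 + sqrt(3)*z^4/4 + sqrt(2)*z^3/3 + 3*z^2/2 - 3*sqrt(2)*cos(sqrt(2)*z)/2


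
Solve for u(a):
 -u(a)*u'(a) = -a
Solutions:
 u(a) = -sqrt(C1 + a^2)
 u(a) = sqrt(C1 + a^2)


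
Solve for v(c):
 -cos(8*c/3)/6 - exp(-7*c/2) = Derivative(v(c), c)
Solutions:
 v(c) = C1 - sin(8*c/3)/16 + 2*exp(-7*c/2)/7


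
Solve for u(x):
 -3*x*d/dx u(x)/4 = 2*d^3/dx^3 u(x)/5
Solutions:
 u(x) = C1 + Integral(C2*airyai(-15^(1/3)*x/2) + C3*airybi(-15^(1/3)*x/2), x)


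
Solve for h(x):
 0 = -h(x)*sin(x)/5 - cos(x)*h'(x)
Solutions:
 h(x) = C1*cos(x)^(1/5)


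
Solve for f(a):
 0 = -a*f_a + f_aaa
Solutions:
 f(a) = C1 + Integral(C2*airyai(a) + C3*airybi(a), a)


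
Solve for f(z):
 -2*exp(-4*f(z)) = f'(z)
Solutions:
 f(z) = log(-I*(C1 - 8*z)^(1/4))
 f(z) = log(I*(C1 - 8*z)^(1/4))
 f(z) = log(-(C1 - 8*z)^(1/4))
 f(z) = log(C1 - 8*z)/4


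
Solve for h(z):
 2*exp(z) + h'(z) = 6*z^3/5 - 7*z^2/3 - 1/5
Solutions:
 h(z) = C1 + 3*z^4/10 - 7*z^3/9 - z/5 - 2*exp(z)


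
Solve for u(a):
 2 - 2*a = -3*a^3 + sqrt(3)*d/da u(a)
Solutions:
 u(a) = C1 + sqrt(3)*a^4/4 - sqrt(3)*a^2/3 + 2*sqrt(3)*a/3


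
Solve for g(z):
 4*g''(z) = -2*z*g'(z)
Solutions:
 g(z) = C1 + C2*erf(z/2)


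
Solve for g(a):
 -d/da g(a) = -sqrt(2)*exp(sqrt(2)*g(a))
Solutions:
 g(a) = sqrt(2)*(2*log(-1/(C1 + sqrt(2)*a)) - log(2))/4


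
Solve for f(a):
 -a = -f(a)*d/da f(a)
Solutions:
 f(a) = -sqrt(C1 + a^2)
 f(a) = sqrt(C1 + a^2)


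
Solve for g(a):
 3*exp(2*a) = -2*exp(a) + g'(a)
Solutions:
 g(a) = C1 + 3*exp(2*a)/2 + 2*exp(a)


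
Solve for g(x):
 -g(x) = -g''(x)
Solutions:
 g(x) = C1*exp(-x) + C2*exp(x)


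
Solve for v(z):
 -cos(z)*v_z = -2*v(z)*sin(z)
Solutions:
 v(z) = C1/cos(z)^2


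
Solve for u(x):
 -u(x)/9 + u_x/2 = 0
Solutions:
 u(x) = C1*exp(2*x/9)


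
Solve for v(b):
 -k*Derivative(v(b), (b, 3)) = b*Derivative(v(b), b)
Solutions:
 v(b) = C1 + Integral(C2*airyai(b*(-1/k)^(1/3)) + C3*airybi(b*(-1/k)^(1/3)), b)


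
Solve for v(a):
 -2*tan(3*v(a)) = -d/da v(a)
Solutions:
 v(a) = -asin(C1*exp(6*a))/3 + pi/3
 v(a) = asin(C1*exp(6*a))/3


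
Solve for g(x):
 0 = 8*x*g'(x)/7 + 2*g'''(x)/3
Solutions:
 g(x) = C1 + Integral(C2*airyai(-12^(1/3)*7^(2/3)*x/7) + C3*airybi(-12^(1/3)*7^(2/3)*x/7), x)


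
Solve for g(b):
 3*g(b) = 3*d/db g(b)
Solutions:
 g(b) = C1*exp(b)


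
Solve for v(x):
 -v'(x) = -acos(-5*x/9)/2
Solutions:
 v(x) = C1 + x*acos(-5*x/9)/2 + sqrt(81 - 25*x^2)/10


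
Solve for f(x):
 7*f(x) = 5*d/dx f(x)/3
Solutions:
 f(x) = C1*exp(21*x/5)


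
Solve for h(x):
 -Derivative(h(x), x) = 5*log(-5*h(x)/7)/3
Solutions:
 3*Integral(1/(log(-_y) - log(7) + log(5)), (_y, h(x)))/5 = C1 - x


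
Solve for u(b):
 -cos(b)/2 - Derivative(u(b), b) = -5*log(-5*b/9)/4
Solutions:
 u(b) = C1 + 5*b*log(-b)/4 - 5*b*log(3)/2 - 5*b/4 + 5*b*log(5)/4 - sin(b)/2


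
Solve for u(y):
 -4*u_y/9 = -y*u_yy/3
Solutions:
 u(y) = C1 + C2*y^(7/3)


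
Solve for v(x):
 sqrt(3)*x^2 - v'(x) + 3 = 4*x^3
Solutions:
 v(x) = C1 - x^4 + sqrt(3)*x^3/3 + 3*x


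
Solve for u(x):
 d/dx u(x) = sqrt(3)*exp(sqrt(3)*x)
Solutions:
 u(x) = C1 + exp(sqrt(3)*x)


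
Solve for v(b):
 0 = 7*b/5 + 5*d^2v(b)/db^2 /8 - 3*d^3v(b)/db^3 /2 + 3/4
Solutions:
 v(b) = C1 + C2*b + C3*exp(5*b/12) - 28*b^3/75 - 411*b^2/125


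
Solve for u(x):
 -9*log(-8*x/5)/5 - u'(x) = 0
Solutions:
 u(x) = C1 - 9*x*log(-x)/5 + 9*x*(-3*log(2) + 1 + log(5))/5


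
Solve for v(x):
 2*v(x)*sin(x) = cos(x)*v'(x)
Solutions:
 v(x) = C1/cos(x)^2


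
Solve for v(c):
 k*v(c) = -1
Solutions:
 v(c) = -1/k


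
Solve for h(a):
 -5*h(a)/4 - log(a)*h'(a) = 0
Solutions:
 h(a) = C1*exp(-5*li(a)/4)


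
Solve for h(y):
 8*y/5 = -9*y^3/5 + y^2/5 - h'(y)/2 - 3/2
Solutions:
 h(y) = C1 - 9*y^4/10 + 2*y^3/15 - 8*y^2/5 - 3*y


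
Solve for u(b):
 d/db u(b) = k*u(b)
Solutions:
 u(b) = C1*exp(b*k)


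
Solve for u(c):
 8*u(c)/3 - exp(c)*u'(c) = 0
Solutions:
 u(c) = C1*exp(-8*exp(-c)/3)


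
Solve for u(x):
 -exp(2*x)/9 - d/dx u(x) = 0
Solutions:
 u(x) = C1 - exp(2*x)/18


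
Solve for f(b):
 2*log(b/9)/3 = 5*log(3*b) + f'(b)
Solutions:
 f(b) = C1 - 13*b*log(b)/3 - 19*b*log(3)/3 + 13*b/3


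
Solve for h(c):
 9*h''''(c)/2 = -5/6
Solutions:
 h(c) = C1 + C2*c + C3*c^2 + C4*c^3 - 5*c^4/648


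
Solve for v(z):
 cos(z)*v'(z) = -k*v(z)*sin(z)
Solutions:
 v(z) = C1*exp(k*log(cos(z)))


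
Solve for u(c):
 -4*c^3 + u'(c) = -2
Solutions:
 u(c) = C1 + c^4 - 2*c


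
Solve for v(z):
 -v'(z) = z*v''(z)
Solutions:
 v(z) = C1 + C2*log(z)


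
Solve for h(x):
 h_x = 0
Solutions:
 h(x) = C1


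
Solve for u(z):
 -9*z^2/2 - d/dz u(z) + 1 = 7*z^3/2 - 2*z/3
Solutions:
 u(z) = C1 - 7*z^4/8 - 3*z^3/2 + z^2/3 + z


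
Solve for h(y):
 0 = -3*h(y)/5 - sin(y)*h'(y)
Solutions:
 h(y) = C1*(cos(y) + 1)^(3/10)/(cos(y) - 1)^(3/10)


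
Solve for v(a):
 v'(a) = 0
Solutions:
 v(a) = C1


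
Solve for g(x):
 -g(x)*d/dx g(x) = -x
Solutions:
 g(x) = -sqrt(C1 + x^2)
 g(x) = sqrt(C1 + x^2)


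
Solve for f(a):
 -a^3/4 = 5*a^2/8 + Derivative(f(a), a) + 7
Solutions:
 f(a) = C1 - a^4/16 - 5*a^3/24 - 7*a


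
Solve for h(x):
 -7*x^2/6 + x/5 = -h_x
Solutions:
 h(x) = C1 + 7*x^3/18 - x^2/10


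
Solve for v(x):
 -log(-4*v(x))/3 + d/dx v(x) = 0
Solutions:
 -3*Integral(1/(log(-_y) + 2*log(2)), (_y, v(x))) = C1 - x


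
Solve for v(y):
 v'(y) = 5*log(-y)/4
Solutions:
 v(y) = C1 + 5*y*log(-y)/4 - 5*y/4


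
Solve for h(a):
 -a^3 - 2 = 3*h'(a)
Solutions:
 h(a) = C1 - a^4/12 - 2*a/3


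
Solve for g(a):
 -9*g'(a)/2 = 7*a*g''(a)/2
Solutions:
 g(a) = C1 + C2/a^(2/7)


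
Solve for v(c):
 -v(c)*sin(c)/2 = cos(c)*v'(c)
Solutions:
 v(c) = C1*sqrt(cos(c))


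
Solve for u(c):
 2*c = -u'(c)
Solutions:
 u(c) = C1 - c^2


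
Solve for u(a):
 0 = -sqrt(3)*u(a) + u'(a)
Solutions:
 u(a) = C1*exp(sqrt(3)*a)


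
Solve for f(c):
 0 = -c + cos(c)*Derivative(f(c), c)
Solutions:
 f(c) = C1 + Integral(c/cos(c), c)


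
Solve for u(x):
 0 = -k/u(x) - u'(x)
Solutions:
 u(x) = -sqrt(C1 - 2*k*x)
 u(x) = sqrt(C1 - 2*k*x)


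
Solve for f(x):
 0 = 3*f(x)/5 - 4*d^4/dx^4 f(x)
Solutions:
 f(x) = C1*exp(-sqrt(2)*3^(1/4)*5^(3/4)*x/10) + C2*exp(sqrt(2)*3^(1/4)*5^(3/4)*x/10) + C3*sin(sqrt(2)*3^(1/4)*5^(3/4)*x/10) + C4*cos(sqrt(2)*3^(1/4)*5^(3/4)*x/10)


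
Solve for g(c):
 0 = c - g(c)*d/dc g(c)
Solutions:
 g(c) = -sqrt(C1 + c^2)
 g(c) = sqrt(C1 + c^2)


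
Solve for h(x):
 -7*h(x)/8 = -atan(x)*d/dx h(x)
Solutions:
 h(x) = C1*exp(7*Integral(1/atan(x), x)/8)


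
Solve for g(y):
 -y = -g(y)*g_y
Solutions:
 g(y) = -sqrt(C1 + y^2)
 g(y) = sqrt(C1 + y^2)


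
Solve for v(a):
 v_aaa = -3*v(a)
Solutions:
 v(a) = C3*exp(-3^(1/3)*a) + (C1*sin(3^(5/6)*a/2) + C2*cos(3^(5/6)*a/2))*exp(3^(1/3)*a/2)
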